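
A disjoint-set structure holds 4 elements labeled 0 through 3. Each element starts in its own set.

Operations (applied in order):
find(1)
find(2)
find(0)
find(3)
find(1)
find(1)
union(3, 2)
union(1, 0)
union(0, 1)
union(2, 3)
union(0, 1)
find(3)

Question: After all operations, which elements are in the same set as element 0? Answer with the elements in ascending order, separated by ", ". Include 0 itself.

Answer: 0, 1

Derivation:
Step 1: find(1) -> no change; set of 1 is {1}
Step 2: find(2) -> no change; set of 2 is {2}
Step 3: find(0) -> no change; set of 0 is {0}
Step 4: find(3) -> no change; set of 3 is {3}
Step 5: find(1) -> no change; set of 1 is {1}
Step 6: find(1) -> no change; set of 1 is {1}
Step 7: union(3, 2) -> merged; set of 3 now {2, 3}
Step 8: union(1, 0) -> merged; set of 1 now {0, 1}
Step 9: union(0, 1) -> already same set; set of 0 now {0, 1}
Step 10: union(2, 3) -> already same set; set of 2 now {2, 3}
Step 11: union(0, 1) -> already same set; set of 0 now {0, 1}
Step 12: find(3) -> no change; set of 3 is {2, 3}
Component of 0: {0, 1}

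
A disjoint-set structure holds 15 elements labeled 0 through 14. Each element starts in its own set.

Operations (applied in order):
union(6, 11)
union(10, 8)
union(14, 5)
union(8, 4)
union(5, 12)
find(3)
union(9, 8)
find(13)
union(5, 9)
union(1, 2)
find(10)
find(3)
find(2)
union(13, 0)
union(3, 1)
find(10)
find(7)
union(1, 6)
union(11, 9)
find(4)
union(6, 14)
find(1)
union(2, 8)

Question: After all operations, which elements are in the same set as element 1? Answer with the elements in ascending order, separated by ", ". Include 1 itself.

Answer: 1, 2, 3, 4, 5, 6, 8, 9, 10, 11, 12, 14

Derivation:
Step 1: union(6, 11) -> merged; set of 6 now {6, 11}
Step 2: union(10, 8) -> merged; set of 10 now {8, 10}
Step 3: union(14, 5) -> merged; set of 14 now {5, 14}
Step 4: union(8, 4) -> merged; set of 8 now {4, 8, 10}
Step 5: union(5, 12) -> merged; set of 5 now {5, 12, 14}
Step 6: find(3) -> no change; set of 3 is {3}
Step 7: union(9, 8) -> merged; set of 9 now {4, 8, 9, 10}
Step 8: find(13) -> no change; set of 13 is {13}
Step 9: union(5, 9) -> merged; set of 5 now {4, 5, 8, 9, 10, 12, 14}
Step 10: union(1, 2) -> merged; set of 1 now {1, 2}
Step 11: find(10) -> no change; set of 10 is {4, 5, 8, 9, 10, 12, 14}
Step 12: find(3) -> no change; set of 3 is {3}
Step 13: find(2) -> no change; set of 2 is {1, 2}
Step 14: union(13, 0) -> merged; set of 13 now {0, 13}
Step 15: union(3, 1) -> merged; set of 3 now {1, 2, 3}
Step 16: find(10) -> no change; set of 10 is {4, 5, 8, 9, 10, 12, 14}
Step 17: find(7) -> no change; set of 7 is {7}
Step 18: union(1, 6) -> merged; set of 1 now {1, 2, 3, 6, 11}
Step 19: union(11, 9) -> merged; set of 11 now {1, 2, 3, 4, 5, 6, 8, 9, 10, 11, 12, 14}
Step 20: find(4) -> no change; set of 4 is {1, 2, 3, 4, 5, 6, 8, 9, 10, 11, 12, 14}
Step 21: union(6, 14) -> already same set; set of 6 now {1, 2, 3, 4, 5, 6, 8, 9, 10, 11, 12, 14}
Step 22: find(1) -> no change; set of 1 is {1, 2, 3, 4, 5, 6, 8, 9, 10, 11, 12, 14}
Step 23: union(2, 8) -> already same set; set of 2 now {1, 2, 3, 4, 5, 6, 8, 9, 10, 11, 12, 14}
Component of 1: {1, 2, 3, 4, 5, 6, 8, 9, 10, 11, 12, 14}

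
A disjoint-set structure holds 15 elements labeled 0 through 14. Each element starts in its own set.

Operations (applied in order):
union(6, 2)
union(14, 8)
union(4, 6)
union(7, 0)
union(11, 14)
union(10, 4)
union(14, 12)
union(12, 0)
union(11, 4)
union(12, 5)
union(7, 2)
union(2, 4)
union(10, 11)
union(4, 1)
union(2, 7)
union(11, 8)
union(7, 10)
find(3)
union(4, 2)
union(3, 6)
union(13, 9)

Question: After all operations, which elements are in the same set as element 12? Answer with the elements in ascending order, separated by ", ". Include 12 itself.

Step 1: union(6, 2) -> merged; set of 6 now {2, 6}
Step 2: union(14, 8) -> merged; set of 14 now {8, 14}
Step 3: union(4, 6) -> merged; set of 4 now {2, 4, 6}
Step 4: union(7, 0) -> merged; set of 7 now {0, 7}
Step 5: union(11, 14) -> merged; set of 11 now {8, 11, 14}
Step 6: union(10, 4) -> merged; set of 10 now {2, 4, 6, 10}
Step 7: union(14, 12) -> merged; set of 14 now {8, 11, 12, 14}
Step 8: union(12, 0) -> merged; set of 12 now {0, 7, 8, 11, 12, 14}
Step 9: union(11, 4) -> merged; set of 11 now {0, 2, 4, 6, 7, 8, 10, 11, 12, 14}
Step 10: union(12, 5) -> merged; set of 12 now {0, 2, 4, 5, 6, 7, 8, 10, 11, 12, 14}
Step 11: union(7, 2) -> already same set; set of 7 now {0, 2, 4, 5, 6, 7, 8, 10, 11, 12, 14}
Step 12: union(2, 4) -> already same set; set of 2 now {0, 2, 4, 5, 6, 7, 8, 10, 11, 12, 14}
Step 13: union(10, 11) -> already same set; set of 10 now {0, 2, 4, 5, 6, 7, 8, 10, 11, 12, 14}
Step 14: union(4, 1) -> merged; set of 4 now {0, 1, 2, 4, 5, 6, 7, 8, 10, 11, 12, 14}
Step 15: union(2, 7) -> already same set; set of 2 now {0, 1, 2, 4, 5, 6, 7, 8, 10, 11, 12, 14}
Step 16: union(11, 8) -> already same set; set of 11 now {0, 1, 2, 4, 5, 6, 7, 8, 10, 11, 12, 14}
Step 17: union(7, 10) -> already same set; set of 7 now {0, 1, 2, 4, 5, 6, 7, 8, 10, 11, 12, 14}
Step 18: find(3) -> no change; set of 3 is {3}
Step 19: union(4, 2) -> already same set; set of 4 now {0, 1, 2, 4, 5, 6, 7, 8, 10, 11, 12, 14}
Step 20: union(3, 6) -> merged; set of 3 now {0, 1, 2, 3, 4, 5, 6, 7, 8, 10, 11, 12, 14}
Step 21: union(13, 9) -> merged; set of 13 now {9, 13}
Component of 12: {0, 1, 2, 3, 4, 5, 6, 7, 8, 10, 11, 12, 14}

Answer: 0, 1, 2, 3, 4, 5, 6, 7, 8, 10, 11, 12, 14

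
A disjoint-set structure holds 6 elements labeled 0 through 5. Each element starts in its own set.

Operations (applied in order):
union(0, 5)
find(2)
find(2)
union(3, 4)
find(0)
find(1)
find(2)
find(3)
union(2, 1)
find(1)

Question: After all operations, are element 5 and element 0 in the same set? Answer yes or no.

Answer: yes

Derivation:
Step 1: union(0, 5) -> merged; set of 0 now {0, 5}
Step 2: find(2) -> no change; set of 2 is {2}
Step 3: find(2) -> no change; set of 2 is {2}
Step 4: union(3, 4) -> merged; set of 3 now {3, 4}
Step 5: find(0) -> no change; set of 0 is {0, 5}
Step 6: find(1) -> no change; set of 1 is {1}
Step 7: find(2) -> no change; set of 2 is {2}
Step 8: find(3) -> no change; set of 3 is {3, 4}
Step 9: union(2, 1) -> merged; set of 2 now {1, 2}
Step 10: find(1) -> no change; set of 1 is {1, 2}
Set of 5: {0, 5}; 0 is a member.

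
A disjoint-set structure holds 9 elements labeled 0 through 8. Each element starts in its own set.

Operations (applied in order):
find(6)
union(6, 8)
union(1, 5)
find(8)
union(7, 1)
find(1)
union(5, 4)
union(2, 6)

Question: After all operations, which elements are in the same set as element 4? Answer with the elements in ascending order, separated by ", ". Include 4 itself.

Step 1: find(6) -> no change; set of 6 is {6}
Step 2: union(6, 8) -> merged; set of 6 now {6, 8}
Step 3: union(1, 5) -> merged; set of 1 now {1, 5}
Step 4: find(8) -> no change; set of 8 is {6, 8}
Step 5: union(7, 1) -> merged; set of 7 now {1, 5, 7}
Step 6: find(1) -> no change; set of 1 is {1, 5, 7}
Step 7: union(5, 4) -> merged; set of 5 now {1, 4, 5, 7}
Step 8: union(2, 6) -> merged; set of 2 now {2, 6, 8}
Component of 4: {1, 4, 5, 7}

Answer: 1, 4, 5, 7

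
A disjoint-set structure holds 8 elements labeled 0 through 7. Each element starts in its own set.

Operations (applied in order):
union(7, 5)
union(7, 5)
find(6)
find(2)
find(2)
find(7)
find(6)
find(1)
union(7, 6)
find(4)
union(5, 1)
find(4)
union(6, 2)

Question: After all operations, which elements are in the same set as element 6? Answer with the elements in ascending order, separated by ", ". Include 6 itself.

Step 1: union(7, 5) -> merged; set of 7 now {5, 7}
Step 2: union(7, 5) -> already same set; set of 7 now {5, 7}
Step 3: find(6) -> no change; set of 6 is {6}
Step 4: find(2) -> no change; set of 2 is {2}
Step 5: find(2) -> no change; set of 2 is {2}
Step 6: find(7) -> no change; set of 7 is {5, 7}
Step 7: find(6) -> no change; set of 6 is {6}
Step 8: find(1) -> no change; set of 1 is {1}
Step 9: union(7, 6) -> merged; set of 7 now {5, 6, 7}
Step 10: find(4) -> no change; set of 4 is {4}
Step 11: union(5, 1) -> merged; set of 5 now {1, 5, 6, 7}
Step 12: find(4) -> no change; set of 4 is {4}
Step 13: union(6, 2) -> merged; set of 6 now {1, 2, 5, 6, 7}
Component of 6: {1, 2, 5, 6, 7}

Answer: 1, 2, 5, 6, 7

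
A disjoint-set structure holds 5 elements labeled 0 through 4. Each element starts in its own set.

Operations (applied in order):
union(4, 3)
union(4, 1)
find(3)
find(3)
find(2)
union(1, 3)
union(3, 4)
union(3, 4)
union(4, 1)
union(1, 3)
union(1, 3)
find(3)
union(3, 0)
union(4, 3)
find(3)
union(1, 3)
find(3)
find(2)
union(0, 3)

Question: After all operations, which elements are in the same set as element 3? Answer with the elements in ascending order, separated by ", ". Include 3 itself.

Step 1: union(4, 3) -> merged; set of 4 now {3, 4}
Step 2: union(4, 1) -> merged; set of 4 now {1, 3, 4}
Step 3: find(3) -> no change; set of 3 is {1, 3, 4}
Step 4: find(3) -> no change; set of 3 is {1, 3, 4}
Step 5: find(2) -> no change; set of 2 is {2}
Step 6: union(1, 3) -> already same set; set of 1 now {1, 3, 4}
Step 7: union(3, 4) -> already same set; set of 3 now {1, 3, 4}
Step 8: union(3, 4) -> already same set; set of 3 now {1, 3, 4}
Step 9: union(4, 1) -> already same set; set of 4 now {1, 3, 4}
Step 10: union(1, 3) -> already same set; set of 1 now {1, 3, 4}
Step 11: union(1, 3) -> already same set; set of 1 now {1, 3, 4}
Step 12: find(3) -> no change; set of 3 is {1, 3, 4}
Step 13: union(3, 0) -> merged; set of 3 now {0, 1, 3, 4}
Step 14: union(4, 3) -> already same set; set of 4 now {0, 1, 3, 4}
Step 15: find(3) -> no change; set of 3 is {0, 1, 3, 4}
Step 16: union(1, 3) -> already same set; set of 1 now {0, 1, 3, 4}
Step 17: find(3) -> no change; set of 3 is {0, 1, 3, 4}
Step 18: find(2) -> no change; set of 2 is {2}
Step 19: union(0, 3) -> already same set; set of 0 now {0, 1, 3, 4}
Component of 3: {0, 1, 3, 4}

Answer: 0, 1, 3, 4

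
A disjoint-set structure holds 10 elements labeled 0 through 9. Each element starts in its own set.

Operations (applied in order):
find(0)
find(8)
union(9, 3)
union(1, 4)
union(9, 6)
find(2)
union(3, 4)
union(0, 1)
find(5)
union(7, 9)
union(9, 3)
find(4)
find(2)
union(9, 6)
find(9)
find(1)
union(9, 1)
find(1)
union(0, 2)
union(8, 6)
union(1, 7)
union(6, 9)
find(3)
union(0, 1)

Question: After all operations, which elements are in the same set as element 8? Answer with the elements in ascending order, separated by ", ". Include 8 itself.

Answer: 0, 1, 2, 3, 4, 6, 7, 8, 9

Derivation:
Step 1: find(0) -> no change; set of 0 is {0}
Step 2: find(8) -> no change; set of 8 is {8}
Step 3: union(9, 3) -> merged; set of 9 now {3, 9}
Step 4: union(1, 4) -> merged; set of 1 now {1, 4}
Step 5: union(9, 6) -> merged; set of 9 now {3, 6, 9}
Step 6: find(2) -> no change; set of 2 is {2}
Step 7: union(3, 4) -> merged; set of 3 now {1, 3, 4, 6, 9}
Step 8: union(0, 1) -> merged; set of 0 now {0, 1, 3, 4, 6, 9}
Step 9: find(5) -> no change; set of 5 is {5}
Step 10: union(7, 9) -> merged; set of 7 now {0, 1, 3, 4, 6, 7, 9}
Step 11: union(9, 3) -> already same set; set of 9 now {0, 1, 3, 4, 6, 7, 9}
Step 12: find(4) -> no change; set of 4 is {0, 1, 3, 4, 6, 7, 9}
Step 13: find(2) -> no change; set of 2 is {2}
Step 14: union(9, 6) -> already same set; set of 9 now {0, 1, 3, 4, 6, 7, 9}
Step 15: find(9) -> no change; set of 9 is {0, 1, 3, 4, 6, 7, 9}
Step 16: find(1) -> no change; set of 1 is {0, 1, 3, 4, 6, 7, 9}
Step 17: union(9, 1) -> already same set; set of 9 now {0, 1, 3, 4, 6, 7, 9}
Step 18: find(1) -> no change; set of 1 is {0, 1, 3, 4, 6, 7, 9}
Step 19: union(0, 2) -> merged; set of 0 now {0, 1, 2, 3, 4, 6, 7, 9}
Step 20: union(8, 6) -> merged; set of 8 now {0, 1, 2, 3, 4, 6, 7, 8, 9}
Step 21: union(1, 7) -> already same set; set of 1 now {0, 1, 2, 3, 4, 6, 7, 8, 9}
Step 22: union(6, 9) -> already same set; set of 6 now {0, 1, 2, 3, 4, 6, 7, 8, 9}
Step 23: find(3) -> no change; set of 3 is {0, 1, 2, 3, 4, 6, 7, 8, 9}
Step 24: union(0, 1) -> already same set; set of 0 now {0, 1, 2, 3, 4, 6, 7, 8, 9}
Component of 8: {0, 1, 2, 3, 4, 6, 7, 8, 9}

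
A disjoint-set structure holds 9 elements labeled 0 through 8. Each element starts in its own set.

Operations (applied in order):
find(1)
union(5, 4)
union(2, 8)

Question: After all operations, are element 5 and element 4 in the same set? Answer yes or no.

Answer: yes

Derivation:
Step 1: find(1) -> no change; set of 1 is {1}
Step 2: union(5, 4) -> merged; set of 5 now {4, 5}
Step 3: union(2, 8) -> merged; set of 2 now {2, 8}
Set of 5: {4, 5}; 4 is a member.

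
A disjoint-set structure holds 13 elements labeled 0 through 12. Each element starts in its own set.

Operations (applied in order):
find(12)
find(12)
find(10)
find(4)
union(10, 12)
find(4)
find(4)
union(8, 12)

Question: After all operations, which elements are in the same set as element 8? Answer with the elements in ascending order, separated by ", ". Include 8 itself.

Step 1: find(12) -> no change; set of 12 is {12}
Step 2: find(12) -> no change; set of 12 is {12}
Step 3: find(10) -> no change; set of 10 is {10}
Step 4: find(4) -> no change; set of 4 is {4}
Step 5: union(10, 12) -> merged; set of 10 now {10, 12}
Step 6: find(4) -> no change; set of 4 is {4}
Step 7: find(4) -> no change; set of 4 is {4}
Step 8: union(8, 12) -> merged; set of 8 now {8, 10, 12}
Component of 8: {8, 10, 12}

Answer: 8, 10, 12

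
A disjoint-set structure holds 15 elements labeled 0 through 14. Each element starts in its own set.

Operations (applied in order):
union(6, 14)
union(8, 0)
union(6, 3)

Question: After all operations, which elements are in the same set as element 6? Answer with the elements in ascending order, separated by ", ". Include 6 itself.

Answer: 3, 6, 14

Derivation:
Step 1: union(6, 14) -> merged; set of 6 now {6, 14}
Step 2: union(8, 0) -> merged; set of 8 now {0, 8}
Step 3: union(6, 3) -> merged; set of 6 now {3, 6, 14}
Component of 6: {3, 6, 14}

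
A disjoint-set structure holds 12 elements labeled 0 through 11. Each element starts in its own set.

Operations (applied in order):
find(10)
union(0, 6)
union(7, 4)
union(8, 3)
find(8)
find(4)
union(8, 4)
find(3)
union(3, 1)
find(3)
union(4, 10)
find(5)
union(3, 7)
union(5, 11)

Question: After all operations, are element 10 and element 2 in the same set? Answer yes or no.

Answer: no

Derivation:
Step 1: find(10) -> no change; set of 10 is {10}
Step 2: union(0, 6) -> merged; set of 0 now {0, 6}
Step 3: union(7, 4) -> merged; set of 7 now {4, 7}
Step 4: union(8, 3) -> merged; set of 8 now {3, 8}
Step 5: find(8) -> no change; set of 8 is {3, 8}
Step 6: find(4) -> no change; set of 4 is {4, 7}
Step 7: union(8, 4) -> merged; set of 8 now {3, 4, 7, 8}
Step 8: find(3) -> no change; set of 3 is {3, 4, 7, 8}
Step 9: union(3, 1) -> merged; set of 3 now {1, 3, 4, 7, 8}
Step 10: find(3) -> no change; set of 3 is {1, 3, 4, 7, 8}
Step 11: union(4, 10) -> merged; set of 4 now {1, 3, 4, 7, 8, 10}
Step 12: find(5) -> no change; set of 5 is {5}
Step 13: union(3, 7) -> already same set; set of 3 now {1, 3, 4, 7, 8, 10}
Step 14: union(5, 11) -> merged; set of 5 now {5, 11}
Set of 10: {1, 3, 4, 7, 8, 10}; 2 is not a member.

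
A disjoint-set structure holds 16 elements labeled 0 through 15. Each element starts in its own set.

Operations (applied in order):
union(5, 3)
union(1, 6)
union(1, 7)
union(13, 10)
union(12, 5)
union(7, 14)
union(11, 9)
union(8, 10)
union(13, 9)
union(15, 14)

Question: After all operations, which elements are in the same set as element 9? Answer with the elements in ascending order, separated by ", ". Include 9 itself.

Answer: 8, 9, 10, 11, 13

Derivation:
Step 1: union(5, 3) -> merged; set of 5 now {3, 5}
Step 2: union(1, 6) -> merged; set of 1 now {1, 6}
Step 3: union(1, 7) -> merged; set of 1 now {1, 6, 7}
Step 4: union(13, 10) -> merged; set of 13 now {10, 13}
Step 5: union(12, 5) -> merged; set of 12 now {3, 5, 12}
Step 6: union(7, 14) -> merged; set of 7 now {1, 6, 7, 14}
Step 7: union(11, 9) -> merged; set of 11 now {9, 11}
Step 8: union(8, 10) -> merged; set of 8 now {8, 10, 13}
Step 9: union(13, 9) -> merged; set of 13 now {8, 9, 10, 11, 13}
Step 10: union(15, 14) -> merged; set of 15 now {1, 6, 7, 14, 15}
Component of 9: {8, 9, 10, 11, 13}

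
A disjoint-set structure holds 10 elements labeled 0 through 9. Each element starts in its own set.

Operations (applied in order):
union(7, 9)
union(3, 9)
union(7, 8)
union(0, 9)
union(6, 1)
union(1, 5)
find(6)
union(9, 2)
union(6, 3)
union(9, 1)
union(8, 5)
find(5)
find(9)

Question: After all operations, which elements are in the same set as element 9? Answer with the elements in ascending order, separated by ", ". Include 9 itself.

Answer: 0, 1, 2, 3, 5, 6, 7, 8, 9

Derivation:
Step 1: union(7, 9) -> merged; set of 7 now {7, 9}
Step 2: union(3, 9) -> merged; set of 3 now {3, 7, 9}
Step 3: union(7, 8) -> merged; set of 7 now {3, 7, 8, 9}
Step 4: union(0, 9) -> merged; set of 0 now {0, 3, 7, 8, 9}
Step 5: union(6, 1) -> merged; set of 6 now {1, 6}
Step 6: union(1, 5) -> merged; set of 1 now {1, 5, 6}
Step 7: find(6) -> no change; set of 6 is {1, 5, 6}
Step 8: union(9, 2) -> merged; set of 9 now {0, 2, 3, 7, 8, 9}
Step 9: union(6, 3) -> merged; set of 6 now {0, 1, 2, 3, 5, 6, 7, 8, 9}
Step 10: union(9, 1) -> already same set; set of 9 now {0, 1, 2, 3, 5, 6, 7, 8, 9}
Step 11: union(8, 5) -> already same set; set of 8 now {0, 1, 2, 3, 5, 6, 7, 8, 9}
Step 12: find(5) -> no change; set of 5 is {0, 1, 2, 3, 5, 6, 7, 8, 9}
Step 13: find(9) -> no change; set of 9 is {0, 1, 2, 3, 5, 6, 7, 8, 9}
Component of 9: {0, 1, 2, 3, 5, 6, 7, 8, 9}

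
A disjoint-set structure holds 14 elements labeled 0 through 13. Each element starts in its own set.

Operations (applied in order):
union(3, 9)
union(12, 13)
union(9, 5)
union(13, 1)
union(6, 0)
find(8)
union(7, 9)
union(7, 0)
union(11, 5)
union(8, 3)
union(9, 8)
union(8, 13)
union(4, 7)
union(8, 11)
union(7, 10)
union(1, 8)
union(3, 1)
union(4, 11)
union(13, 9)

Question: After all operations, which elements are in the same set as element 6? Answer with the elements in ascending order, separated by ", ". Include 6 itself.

Answer: 0, 1, 3, 4, 5, 6, 7, 8, 9, 10, 11, 12, 13

Derivation:
Step 1: union(3, 9) -> merged; set of 3 now {3, 9}
Step 2: union(12, 13) -> merged; set of 12 now {12, 13}
Step 3: union(9, 5) -> merged; set of 9 now {3, 5, 9}
Step 4: union(13, 1) -> merged; set of 13 now {1, 12, 13}
Step 5: union(6, 0) -> merged; set of 6 now {0, 6}
Step 6: find(8) -> no change; set of 8 is {8}
Step 7: union(7, 9) -> merged; set of 7 now {3, 5, 7, 9}
Step 8: union(7, 0) -> merged; set of 7 now {0, 3, 5, 6, 7, 9}
Step 9: union(11, 5) -> merged; set of 11 now {0, 3, 5, 6, 7, 9, 11}
Step 10: union(8, 3) -> merged; set of 8 now {0, 3, 5, 6, 7, 8, 9, 11}
Step 11: union(9, 8) -> already same set; set of 9 now {0, 3, 5, 6, 7, 8, 9, 11}
Step 12: union(8, 13) -> merged; set of 8 now {0, 1, 3, 5, 6, 7, 8, 9, 11, 12, 13}
Step 13: union(4, 7) -> merged; set of 4 now {0, 1, 3, 4, 5, 6, 7, 8, 9, 11, 12, 13}
Step 14: union(8, 11) -> already same set; set of 8 now {0, 1, 3, 4, 5, 6, 7, 8, 9, 11, 12, 13}
Step 15: union(7, 10) -> merged; set of 7 now {0, 1, 3, 4, 5, 6, 7, 8, 9, 10, 11, 12, 13}
Step 16: union(1, 8) -> already same set; set of 1 now {0, 1, 3, 4, 5, 6, 7, 8, 9, 10, 11, 12, 13}
Step 17: union(3, 1) -> already same set; set of 3 now {0, 1, 3, 4, 5, 6, 7, 8, 9, 10, 11, 12, 13}
Step 18: union(4, 11) -> already same set; set of 4 now {0, 1, 3, 4, 5, 6, 7, 8, 9, 10, 11, 12, 13}
Step 19: union(13, 9) -> already same set; set of 13 now {0, 1, 3, 4, 5, 6, 7, 8, 9, 10, 11, 12, 13}
Component of 6: {0, 1, 3, 4, 5, 6, 7, 8, 9, 10, 11, 12, 13}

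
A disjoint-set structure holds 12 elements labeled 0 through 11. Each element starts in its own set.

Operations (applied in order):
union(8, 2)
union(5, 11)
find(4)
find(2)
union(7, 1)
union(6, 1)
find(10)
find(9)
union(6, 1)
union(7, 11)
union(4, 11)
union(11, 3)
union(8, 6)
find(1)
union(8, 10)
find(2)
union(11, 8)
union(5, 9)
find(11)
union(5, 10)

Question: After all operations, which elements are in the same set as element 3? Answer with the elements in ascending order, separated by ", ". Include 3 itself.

Answer: 1, 2, 3, 4, 5, 6, 7, 8, 9, 10, 11

Derivation:
Step 1: union(8, 2) -> merged; set of 8 now {2, 8}
Step 2: union(5, 11) -> merged; set of 5 now {5, 11}
Step 3: find(4) -> no change; set of 4 is {4}
Step 4: find(2) -> no change; set of 2 is {2, 8}
Step 5: union(7, 1) -> merged; set of 7 now {1, 7}
Step 6: union(6, 1) -> merged; set of 6 now {1, 6, 7}
Step 7: find(10) -> no change; set of 10 is {10}
Step 8: find(9) -> no change; set of 9 is {9}
Step 9: union(6, 1) -> already same set; set of 6 now {1, 6, 7}
Step 10: union(7, 11) -> merged; set of 7 now {1, 5, 6, 7, 11}
Step 11: union(4, 11) -> merged; set of 4 now {1, 4, 5, 6, 7, 11}
Step 12: union(11, 3) -> merged; set of 11 now {1, 3, 4, 5, 6, 7, 11}
Step 13: union(8, 6) -> merged; set of 8 now {1, 2, 3, 4, 5, 6, 7, 8, 11}
Step 14: find(1) -> no change; set of 1 is {1, 2, 3, 4, 5, 6, 7, 8, 11}
Step 15: union(8, 10) -> merged; set of 8 now {1, 2, 3, 4, 5, 6, 7, 8, 10, 11}
Step 16: find(2) -> no change; set of 2 is {1, 2, 3, 4, 5, 6, 7, 8, 10, 11}
Step 17: union(11, 8) -> already same set; set of 11 now {1, 2, 3, 4, 5, 6, 7, 8, 10, 11}
Step 18: union(5, 9) -> merged; set of 5 now {1, 2, 3, 4, 5, 6, 7, 8, 9, 10, 11}
Step 19: find(11) -> no change; set of 11 is {1, 2, 3, 4, 5, 6, 7, 8, 9, 10, 11}
Step 20: union(5, 10) -> already same set; set of 5 now {1, 2, 3, 4, 5, 6, 7, 8, 9, 10, 11}
Component of 3: {1, 2, 3, 4, 5, 6, 7, 8, 9, 10, 11}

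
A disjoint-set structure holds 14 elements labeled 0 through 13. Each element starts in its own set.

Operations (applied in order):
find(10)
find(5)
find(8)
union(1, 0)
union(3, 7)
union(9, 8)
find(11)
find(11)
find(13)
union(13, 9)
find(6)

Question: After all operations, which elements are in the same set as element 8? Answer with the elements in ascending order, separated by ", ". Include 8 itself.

Step 1: find(10) -> no change; set of 10 is {10}
Step 2: find(5) -> no change; set of 5 is {5}
Step 3: find(8) -> no change; set of 8 is {8}
Step 4: union(1, 0) -> merged; set of 1 now {0, 1}
Step 5: union(3, 7) -> merged; set of 3 now {3, 7}
Step 6: union(9, 8) -> merged; set of 9 now {8, 9}
Step 7: find(11) -> no change; set of 11 is {11}
Step 8: find(11) -> no change; set of 11 is {11}
Step 9: find(13) -> no change; set of 13 is {13}
Step 10: union(13, 9) -> merged; set of 13 now {8, 9, 13}
Step 11: find(6) -> no change; set of 6 is {6}
Component of 8: {8, 9, 13}

Answer: 8, 9, 13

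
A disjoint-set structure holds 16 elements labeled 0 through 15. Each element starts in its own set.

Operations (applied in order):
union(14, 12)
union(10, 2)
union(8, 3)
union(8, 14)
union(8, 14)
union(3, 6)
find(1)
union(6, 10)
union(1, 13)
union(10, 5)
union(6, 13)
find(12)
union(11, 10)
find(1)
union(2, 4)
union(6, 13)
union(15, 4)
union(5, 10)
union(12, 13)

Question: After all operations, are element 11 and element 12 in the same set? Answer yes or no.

Answer: yes

Derivation:
Step 1: union(14, 12) -> merged; set of 14 now {12, 14}
Step 2: union(10, 2) -> merged; set of 10 now {2, 10}
Step 3: union(8, 3) -> merged; set of 8 now {3, 8}
Step 4: union(8, 14) -> merged; set of 8 now {3, 8, 12, 14}
Step 5: union(8, 14) -> already same set; set of 8 now {3, 8, 12, 14}
Step 6: union(3, 6) -> merged; set of 3 now {3, 6, 8, 12, 14}
Step 7: find(1) -> no change; set of 1 is {1}
Step 8: union(6, 10) -> merged; set of 6 now {2, 3, 6, 8, 10, 12, 14}
Step 9: union(1, 13) -> merged; set of 1 now {1, 13}
Step 10: union(10, 5) -> merged; set of 10 now {2, 3, 5, 6, 8, 10, 12, 14}
Step 11: union(6, 13) -> merged; set of 6 now {1, 2, 3, 5, 6, 8, 10, 12, 13, 14}
Step 12: find(12) -> no change; set of 12 is {1, 2, 3, 5, 6, 8, 10, 12, 13, 14}
Step 13: union(11, 10) -> merged; set of 11 now {1, 2, 3, 5, 6, 8, 10, 11, 12, 13, 14}
Step 14: find(1) -> no change; set of 1 is {1, 2, 3, 5, 6, 8, 10, 11, 12, 13, 14}
Step 15: union(2, 4) -> merged; set of 2 now {1, 2, 3, 4, 5, 6, 8, 10, 11, 12, 13, 14}
Step 16: union(6, 13) -> already same set; set of 6 now {1, 2, 3, 4, 5, 6, 8, 10, 11, 12, 13, 14}
Step 17: union(15, 4) -> merged; set of 15 now {1, 2, 3, 4, 5, 6, 8, 10, 11, 12, 13, 14, 15}
Step 18: union(5, 10) -> already same set; set of 5 now {1, 2, 3, 4, 5, 6, 8, 10, 11, 12, 13, 14, 15}
Step 19: union(12, 13) -> already same set; set of 12 now {1, 2, 3, 4, 5, 6, 8, 10, 11, 12, 13, 14, 15}
Set of 11: {1, 2, 3, 4, 5, 6, 8, 10, 11, 12, 13, 14, 15}; 12 is a member.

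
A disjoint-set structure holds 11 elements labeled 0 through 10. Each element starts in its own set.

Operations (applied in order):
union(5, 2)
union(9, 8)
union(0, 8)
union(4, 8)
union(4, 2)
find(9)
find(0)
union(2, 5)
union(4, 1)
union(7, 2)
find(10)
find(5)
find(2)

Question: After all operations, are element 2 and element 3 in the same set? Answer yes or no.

Step 1: union(5, 2) -> merged; set of 5 now {2, 5}
Step 2: union(9, 8) -> merged; set of 9 now {8, 9}
Step 3: union(0, 8) -> merged; set of 0 now {0, 8, 9}
Step 4: union(4, 8) -> merged; set of 4 now {0, 4, 8, 9}
Step 5: union(4, 2) -> merged; set of 4 now {0, 2, 4, 5, 8, 9}
Step 6: find(9) -> no change; set of 9 is {0, 2, 4, 5, 8, 9}
Step 7: find(0) -> no change; set of 0 is {0, 2, 4, 5, 8, 9}
Step 8: union(2, 5) -> already same set; set of 2 now {0, 2, 4, 5, 8, 9}
Step 9: union(4, 1) -> merged; set of 4 now {0, 1, 2, 4, 5, 8, 9}
Step 10: union(7, 2) -> merged; set of 7 now {0, 1, 2, 4, 5, 7, 8, 9}
Step 11: find(10) -> no change; set of 10 is {10}
Step 12: find(5) -> no change; set of 5 is {0, 1, 2, 4, 5, 7, 8, 9}
Step 13: find(2) -> no change; set of 2 is {0, 1, 2, 4, 5, 7, 8, 9}
Set of 2: {0, 1, 2, 4, 5, 7, 8, 9}; 3 is not a member.

Answer: no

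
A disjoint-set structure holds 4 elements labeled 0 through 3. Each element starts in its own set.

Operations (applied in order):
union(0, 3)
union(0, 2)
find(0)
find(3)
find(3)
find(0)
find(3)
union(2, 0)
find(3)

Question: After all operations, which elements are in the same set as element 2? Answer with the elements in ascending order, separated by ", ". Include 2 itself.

Answer: 0, 2, 3

Derivation:
Step 1: union(0, 3) -> merged; set of 0 now {0, 3}
Step 2: union(0, 2) -> merged; set of 0 now {0, 2, 3}
Step 3: find(0) -> no change; set of 0 is {0, 2, 3}
Step 4: find(3) -> no change; set of 3 is {0, 2, 3}
Step 5: find(3) -> no change; set of 3 is {0, 2, 3}
Step 6: find(0) -> no change; set of 0 is {0, 2, 3}
Step 7: find(3) -> no change; set of 3 is {0, 2, 3}
Step 8: union(2, 0) -> already same set; set of 2 now {0, 2, 3}
Step 9: find(3) -> no change; set of 3 is {0, 2, 3}
Component of 2: {0, 2, 3}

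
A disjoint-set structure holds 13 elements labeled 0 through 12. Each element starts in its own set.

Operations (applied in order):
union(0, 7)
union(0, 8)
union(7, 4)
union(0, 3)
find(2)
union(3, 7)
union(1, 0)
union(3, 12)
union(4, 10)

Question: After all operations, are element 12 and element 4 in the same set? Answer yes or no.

Answer: yes

Derivation:
Step 1: union(0, 7) -> merged; set of 0 now {0, 7}
Step 2: union(0, 8) -> merged; set of 0 now {0, 7, 8}
Step 3: union(7, 4) -> merged; set of 7 now {0, 4, 7, 8}
Step 4: union(0, 3) -> merged; set of 0 now {0, 3, 4, 7, 8}
Step 5: find(2) -> no change; set of 2 is {2}
Step 6: union(3, 7) -> already same set; set of 3 now {0, 3, 4, 7, 8}
Step 7: union(1, 0) -> merged; set of 1 now {0, 1, 3, 4, 7, 8}
Step 8: union(3, 12) -> merged; set of 3 now {0, 1, 3, 4, 7, 8, 12}
Step 9: union(4, 10) -> merged; set of 4 now {0, 1, 3, 4, 7, 8, 10, 12}
Set of 12: {0, 1, 3, 4, 7, 8, 10, 12}; 4 is a member.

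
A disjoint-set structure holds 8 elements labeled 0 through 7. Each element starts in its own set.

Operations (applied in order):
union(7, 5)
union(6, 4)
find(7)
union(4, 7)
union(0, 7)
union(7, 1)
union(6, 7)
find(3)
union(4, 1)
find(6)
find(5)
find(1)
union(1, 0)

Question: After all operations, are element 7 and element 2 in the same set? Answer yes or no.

Answer: no

Derivation:
Step 1: union(7, 5) -> merged; set of 7 now {5, 7}
Step 2: union(6, 4) -> merged; set of 6 now {4, 6}
Step 3: find(7) -> no change; set of 7 is {5, 7}
Step 4: union(4, 7) -> merged; set of 4 now {4, 5, 6, 7}
Step 5: union(0, 7) -> merged; set of 0 now {0, 4, 5, 6, 7}
Step 6: union(7, 1) -> merged; set of 7 now {0, 1, 4, 5, 6, 7}
Step 7: union(6, 7) -> already same set; set of 6 now {0, 1, 4, 5, 6, 7}
Step 8: find(3) -> no change; set of 3 is {3}
Step 9: union(4, 1) -> already same set; set of 4 now {0, 1, 4, 5, 6, 7}
Step 10: find(6) -> no change; set of 6 is {0, 1, 4, 5, 6, 7}
Step 11: find(5) -> no change; set of 5 is {0, 1, 4, 5, 6, 7}
Step 12: find(1) -> no change; set of 1 is {0, 1, 4, 5, 6, 7}
Step 13: union(1, 0) -> already same set; set of 1 now {0, 1, 4, 5, 6, 7}
Set of 7: {0, 1, 4, 5, 6, 7}; 2 is not a member.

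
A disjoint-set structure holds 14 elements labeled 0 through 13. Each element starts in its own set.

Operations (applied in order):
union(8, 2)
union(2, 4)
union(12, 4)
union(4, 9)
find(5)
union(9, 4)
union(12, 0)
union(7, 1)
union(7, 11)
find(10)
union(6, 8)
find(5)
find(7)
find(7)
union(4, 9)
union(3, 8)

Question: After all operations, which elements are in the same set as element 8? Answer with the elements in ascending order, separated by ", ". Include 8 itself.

Answer: 0, 2, 3, 4, 6, 8, 9, 12

Derivation:
Step 1: union(8, 2) -> merged; set of 8 now {2, 8}
Step 2: union(2, 4) -> merged; set of 2 now {2, 4, 8}
Step 3: union(12, 4) -> merged; set of 12 now {2, 4, 8, 12}
Step 4: union(4, 9) -> merged; set of 4 now {2, 4, 8, 9, 12}
Step 5: find(5) -> no change; set of 5 is {5}
Step 6: union(9, 4) -> already same set; set of 9 now {2, 4, 8, 9, 12}
Step 7: union(12, 0) -> merged; set of 12 now {0, 2, 4, 8, 9, 12}
Step 8: union(7, 1) -> merged; set of 7 now {1, 7}
Step 9: union(7, 11) -> merged; set of 7 now {1, 7, 11}
Step 10: find(10) -> no change; set of 10 is {10}
Step 11: union(6, 8) -> merged; set of 6 now {0, 2, 4, 6, 8, 9, 12}
Step 12: find(5) -> no change; set of 5 is {5}
Step 13: find(7) -> no change; set of 7 is {1, 7, 11}
Step 14: find(7) -> no change; set of 7 is {1, 7, 11}
Step 15: union(4, 9) -> already same set; set of 4 now {0, 2, 4, 6, 8, 9, 12}
Step 16: union(3, 8) -> merged; set of 3 now {0, 2, 3, 4, 6, 8, 9, 12}
Component of 8: {0, 2, 3, 4, 6, 8, 9, 12}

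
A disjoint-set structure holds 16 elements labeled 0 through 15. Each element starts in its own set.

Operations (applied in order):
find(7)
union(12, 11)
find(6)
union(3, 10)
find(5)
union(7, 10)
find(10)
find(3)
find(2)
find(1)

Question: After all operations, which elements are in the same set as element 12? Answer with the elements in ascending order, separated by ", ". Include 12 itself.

Answer: 11, 12

Derivation:
Step 1: find(7) -> no change; set of 7 is {7}
Step 2: union(12, 11) -> merged; set of 12 now {11, 12}
Step 3: find(6) -> no change; set of 6 is {6}
Step 4: union(3, 10) -> merged; set of 3 now {3, 10}
Step 5: find(5) -> no change; set of 5 is {5}
Step 6: union(7, 10) -> merged; set of 7 now {3, 7, 10}
Step 7: find(10) -> no change; set of 10 is {3, 7, 10}
Step 8: find(3) -> no change; set of 3 is {3, 7, 10}
Step 9: find(2) -> no change; set of 2 is {2}
Step 10: find(1) -> no change; set of 1 is {1}
Component of 12: {11, 12}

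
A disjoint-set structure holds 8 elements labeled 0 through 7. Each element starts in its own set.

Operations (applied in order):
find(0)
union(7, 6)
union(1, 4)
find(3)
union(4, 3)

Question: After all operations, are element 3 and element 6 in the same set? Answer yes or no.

Answer: no

Derivation:
Step 1: find(0) -> no change; set of 0 is {0}
Step 2: union(7, 6) -> merged; set of 7 now {6, 7}
Step 3: union(1, 4) -> merged; set of 1 now {1, 4}
Step 4: find(3) -> no change; set of 3 is {3}
Step 5: union(4, 3) -> merged; set of 4 now {1, 3, 4}
Set of 3: {1, 3, 4}; 6 is not a member.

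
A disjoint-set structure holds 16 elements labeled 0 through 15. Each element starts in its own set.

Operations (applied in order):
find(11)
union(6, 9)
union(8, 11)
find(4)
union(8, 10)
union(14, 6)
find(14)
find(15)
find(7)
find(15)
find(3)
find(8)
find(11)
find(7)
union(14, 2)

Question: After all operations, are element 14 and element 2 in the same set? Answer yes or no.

Answer: yes

Derivation:
Step 1: find(11) -> no change; set of 11 is {11}
Step 2: union(6, 9) -> merged; set of 6 now {6, 9}
Step 3: union(8, 11) -> merged; set of 8 now {8, 11}
Step 4: find(4) -> no change; set of 4 is {4}
Step 5: union(8, 10) -> merged; set of 8 now {8, 10, 11}
Step 6: union(14, 6) -> merged; set of 14 now {6, 9, 14}
Step 7: find(14) -> no change; set of 14 is {6, 9, 14}
Step 8: find(15) -> no change; set of 15 is {15}
Step 9: find(7) -> no change; set of 7 is {7}
Step 10: find(15) -> no change; set of 15 is {15}
Step 11: find(3) -> no change; set of 3 is {3}
Step 12: find(8) -> no change; set of 8 is {8, 10, 11}
Step 13: find(11) -> no change; set of 11 is {8, 10, 11}
Step 14: find(7) -> no change; set of 7 is {7}
Step 15: union(14, 2) -> merged; set of 14 now {2, 6, 9, 14}
Set of 14: {2, 6, 9, 14}; 2 is a member.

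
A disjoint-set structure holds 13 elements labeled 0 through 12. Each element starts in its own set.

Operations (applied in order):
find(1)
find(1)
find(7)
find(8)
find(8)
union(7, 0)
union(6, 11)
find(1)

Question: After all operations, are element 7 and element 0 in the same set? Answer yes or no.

Answer: yes

Derivation:
Step 1: find(1) -> no change; set of 1 is {1}
Step 2: find(1) -> no change; set of 1 is {1}
Step 3: find(7) -> no change; set of 7 is {7}
Step 4: find(8) -> no change; set of 8 is {8}
Step 5: find(8) -> no change; set of 8 is {8}
Step 6: union(7, 0) -> merged; set of 7 now {0, 7}
Step 7: union(6, 11) -> merged; set of 6 now {6, 11}
Step 8: find(1) -> no change; set of 1 is {1}
Set of 7: {0, 7}; 0 is a member.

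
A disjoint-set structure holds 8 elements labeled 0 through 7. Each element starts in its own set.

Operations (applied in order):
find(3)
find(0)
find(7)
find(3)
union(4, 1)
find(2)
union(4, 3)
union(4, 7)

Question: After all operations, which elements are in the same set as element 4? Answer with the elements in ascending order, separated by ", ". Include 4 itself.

Step 1: find(3) -> no change; set of 3 is {3}
Step 2: find(0) -> no change; set of 0 is {0}
Step 3: find(7) -> no change; set of 7 is {7}
Step 4: find(3) -> no change; set of 3 is {3}
Step 5: union(4, 1) -> merged; set of 4 now {1, 4}
Step 6: find(2) -> no change; set of 2 is {2}
Step 7: union(4, 3) -> merged; set of 4 now {1, 3, 4}
Step 8: union(4, 7) -> merged; set of 4 now {1, 3, 4, 7}
Component of 4: {1, 3, 4, 7}

Answer: 1, 3, 4, 7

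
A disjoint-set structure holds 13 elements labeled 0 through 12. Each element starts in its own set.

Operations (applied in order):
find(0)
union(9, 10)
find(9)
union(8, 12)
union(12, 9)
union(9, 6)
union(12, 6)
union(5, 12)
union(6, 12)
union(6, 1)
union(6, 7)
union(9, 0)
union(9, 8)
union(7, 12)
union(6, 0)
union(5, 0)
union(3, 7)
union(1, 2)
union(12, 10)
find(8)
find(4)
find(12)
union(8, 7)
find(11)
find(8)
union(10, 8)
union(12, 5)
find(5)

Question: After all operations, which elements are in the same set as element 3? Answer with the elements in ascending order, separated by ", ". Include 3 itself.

Step 1: find(0) -> no change; set of 0 is {0}
Step 2: union(9, 10) -> merged; set of 9 now {9, 10}
Step 3: find(9) -> no change; set of 9 is {9, 10}
Step 4: union(8, 12) -> merged; set of 8 now {8, 12}
Step 5: union(12, 9) -> merged; set of 12 now {8, 9, 10, 12}
Step 6: union(9, 6) -> merged; set of 9 now {6, 8, 9, 10, 12}
Step 7: union(12, 6) -> already same set; set of 12 now {6, 8, 9, 10, 12}
Step 8: union(5, 12) -> merged; set of 5 now {5, 6, 8, 9, 10, 12}
Step 9: union(6, 12) -> already same set; set of 6 now {5, 6, 8, 9, 10, 12}
Step 10: union(6, 1) -> merged; set of 6 now {1, 5, 6, 8, 9, 10, 12}
Step 11: union(6, 7) -> merged; set of 6 now {1, 5, 6, 7, 8, 9, 10, 12}
Step 12: union(9, 0) -> merged; set of 9 now {0, 1, 5, 6, 7, 8, 9, 10, 12}
Step 13: union(9, 8) -> already same set; set of 9 now {0, 1, 5, 6, 7, 8, 9, 10, 12}
Step 14: union(7, 12) -> already same set; set of 7 now {0, 1, 5, 6, 7, 8, 9, 10, 12}
Step 15: union(6, 0) -> already same set; set of 6 now {0, 1, 5, 6, 7, 8, 9, 10, 12}
Step 16: union(5, 0) -> already same set; set of 5 now {0, 1, 5, 6, 7, 8, 9, 10, 12}
Step 17: union(3, 7) -> merged; set of 3 now {0, 1, 3, 5, 6, 7, 8, 9, 10, 12}
Step 18: union(1, 2) -> merged; set of 1 now {0, 1, 2, 3, 5, 6, 7, 8, 9, 10, 12}
Step 19: union(12, 10) -> already same set; set of 12 now {0, 1, 2, 3, 5, 6, 7, 8, 9, 10, 12}
Step 20: find(8) -> no change; set of 8 is {0, 1, 2, 3, 5, 6, 7, 8, 9, 10, 12}
Step 21: find(4) -> no change; set of 4 is {4}
Step 22: find(12) -> no change; set of 12 is {0, 1, 2, 3, 5, 6, 7, 8, 9, 10, 12}
Step 23: union(8, 7) -> already same set; set of 8 now {0, 1, 2, 3, 5, 6, 7, 8, 9, 10, 12}
Step 24: find(11) -> no change; set of 11 is {11}
Step 25: find(8) -> no change; set of 8 is {0, 1, 2, 3, 5, 6, 7, 8, 9, 10, 12}
Step 26: union(10, 8) -> already same set; set of 10 now {0, 1, 2, 3, 5, 6, 7, 8, 9, 10, 12}
Step 27: union(12, 5) -> already same set; set of 12 now {0, 1, 2, 3, 5, 6, 7, 8, 9, 10, 12}
Step 28: find(5) -> no change; set of 5 is {0, 1, 2, 3, 5, 6, 7, 8, 9, 10, 12}
Component of 3: {0, 1, 2, 3, 5, 6, 7, 8, 9, 10, 12}

Answer: 0, 1, 2, 3, 5, 6, 7, 8, 9, 10, 12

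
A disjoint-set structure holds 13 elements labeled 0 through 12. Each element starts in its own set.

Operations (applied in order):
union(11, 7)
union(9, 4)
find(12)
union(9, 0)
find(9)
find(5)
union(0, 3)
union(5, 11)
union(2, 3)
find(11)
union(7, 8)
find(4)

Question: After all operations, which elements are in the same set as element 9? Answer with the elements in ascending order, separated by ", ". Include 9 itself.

Step 1: union(11, 7) -> merged; set of 11 now {7, 11}
Step 2: union(9, 4) -> merged; set of 9 now {4, 9}
Step 3: find(12) -> no change; set of 12 is {12}
Step 4: union(9, 0) -> merged; set of 9 now {0, 4, 9}
Step 5: find(9) -> no change; set of 9 is {0, 4, 9}
Step 6: find(5) -> no change; set of 5 is {5}
Step 7: union(0, 3) -> merged; set of 0 now {0, 3, 4, 9}
Step 8: union(5, 11) -> merged; set of 5 now {5, 7, 11}
Step 9: union(2, 3) -> merged; set of 2 now {0, 2, 3, 4, 9}
Step 10: find(11) -> no change; set of 11 is {5, 7, 11}
Step 11: union(7, 8) -> merged; set of 7 now {5, 7, 8, 11}
Step 12: find(4) -> no change; set of 4 is {0, 2, 3, 4, 9}
Component of 9: {0, 2, 3, 4, 9}

Answer: 0, 2, 3, 4, 9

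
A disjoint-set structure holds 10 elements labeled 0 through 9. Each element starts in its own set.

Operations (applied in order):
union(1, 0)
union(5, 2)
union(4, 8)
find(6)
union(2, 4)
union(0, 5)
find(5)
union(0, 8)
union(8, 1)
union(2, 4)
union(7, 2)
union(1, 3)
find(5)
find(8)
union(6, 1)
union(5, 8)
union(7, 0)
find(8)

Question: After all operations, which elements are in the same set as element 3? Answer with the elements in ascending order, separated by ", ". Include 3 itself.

Answer: 0, 1, 2, 3, 4, 5, 6, 7, 8

Derivation:
Step 1: union(1, 0) -> merged; set of 1 now {0, 1}
Step 2: union(5, 2) -> merged; set of 5 now {2, 5}
Step 3: union(4, 8) -> merged; set of 4 now {4, 8}
Step 4: find(6) -> no change; set of 6 is {6}
Step 5: union(2, 4) -> merged; set of 2 now {2, 4, 5, 8}
Step 6: union(0, 5) -> merged; set of 0 now {0, 1, 2, 4, 5, 8}
Step 7: find(5) -> no change; set of 5 is {0, 1, 2, 4, 5, 8}
Step 8: union(0, 8) -> already same set; set of 0 now {0, 1, 2, 4, 5, 8}
Step 9: union(8, 1) -> already same set; set of 8 now {0, 1, 2, 4, 5, 8}
Step 10: union(2, 4) -> already same set; set of 2 now {0, 1, 2, 4, 5, 8}
Step 11: union(7, 2) -> merged; set of 7 now {0, 1, 2, 4, 5, 7, 8}
Step 12: union(1, 3) -> merged; set of 1 now {0, 1, 2, 3, 4, 5, 7, 8}
Step 13: find(5) -> no change; set of 5 is {0, 1, 2, 3, 4, 5, 7, 8}
Step 14: find(8) -> no change; set of 8 is {0, 1, 2, 3, 4, 5, 7, 8}
Step 15: union(6, 1) -> merged; set of 6 now {0, 1, 2, 3, 4, 5, 6, 7, 8}
Step 16: union(5, 8) -> already same set; set of 5 now {0, 1, 2, 3, 4, 5, 6, 7, 8}
Step 17: union(7, 0) -> already same set; set of 7 now {0, 1, 2, 3, 4, 5, 6, 7, 8}
Step 18: find(8) -> no change; set of 8 is {0, 1, 2, 3, 4, 5, 6, 7, 8}
Component of 3: {0, 1, 2, 3, 4, 5, 6, 7, 8}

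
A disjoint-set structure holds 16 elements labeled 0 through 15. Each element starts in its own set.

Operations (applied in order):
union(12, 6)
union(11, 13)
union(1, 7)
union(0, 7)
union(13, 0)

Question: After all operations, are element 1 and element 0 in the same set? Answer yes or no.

Step 1: union(12, 6) -> merged; set of 12 now {6, 12}
Step 2: union(11, 13) -> merged; set of 11 now {11, 13}
Step 3: union(1, 7) -> merged; set of 1 now {1, 7}
Step 4: union(0, 7) -> merged; set of 0 now {0, 1, 7}
Step 5: union(13, 0) -> merged; set of 13 now {0, 1, 7, 11, 13}
Set of 1: {0, 1, 7, 11, 13}; 0 is a member.

Answer: yes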